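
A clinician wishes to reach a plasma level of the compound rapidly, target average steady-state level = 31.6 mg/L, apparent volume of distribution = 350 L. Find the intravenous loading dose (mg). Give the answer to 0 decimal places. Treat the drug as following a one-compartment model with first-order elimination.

11060 mg

LD = Css × Vd = 31.6 × 350 = 11060 mg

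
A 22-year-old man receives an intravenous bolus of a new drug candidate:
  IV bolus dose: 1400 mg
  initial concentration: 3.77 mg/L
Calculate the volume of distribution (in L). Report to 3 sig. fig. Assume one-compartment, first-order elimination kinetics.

371 L

Vd = Dose / C₀ = 1400 / 3.77 = 371.4 L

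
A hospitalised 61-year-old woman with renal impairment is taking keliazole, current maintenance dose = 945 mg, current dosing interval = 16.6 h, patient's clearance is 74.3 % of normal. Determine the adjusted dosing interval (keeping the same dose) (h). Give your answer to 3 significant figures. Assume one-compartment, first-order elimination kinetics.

22.3 h

To keep the same average steady-state level, dosing rate must scale with clearance.
CL ratio = 74.3 / 100 = 0.7430
New interval (same dose) = 16.6 / 0.7430 = 22.34 h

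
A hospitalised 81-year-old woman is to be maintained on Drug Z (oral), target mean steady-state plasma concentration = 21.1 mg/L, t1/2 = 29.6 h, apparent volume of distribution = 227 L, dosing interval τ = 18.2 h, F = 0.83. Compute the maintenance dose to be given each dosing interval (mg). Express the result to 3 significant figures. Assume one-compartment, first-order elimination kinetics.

k = ln2 / t½ = 0.693147 / 29.6 = 0.02342 h⁻¹
CL = k × Vd = 0.02342 × 227 = 5.316 L/h
At steady state, F × (Dose/τ) = Css × CL.
Dose = Css × CL × τ / F = 21.1 × 5.316 × 18.2 / 0.83 = 2460 mg

2460 mg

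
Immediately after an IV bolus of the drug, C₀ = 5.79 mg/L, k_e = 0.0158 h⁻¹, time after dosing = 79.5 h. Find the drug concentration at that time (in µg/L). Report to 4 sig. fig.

1649 µg/L

C = C₀ · e^(−k·t) = 5.790 × e^(−0.01580 × 79.5)
  = 5.790 × 0.2848 = 1.649 mg/L
Convert: 1.649 mg/L × 1000 = 1649 µg/L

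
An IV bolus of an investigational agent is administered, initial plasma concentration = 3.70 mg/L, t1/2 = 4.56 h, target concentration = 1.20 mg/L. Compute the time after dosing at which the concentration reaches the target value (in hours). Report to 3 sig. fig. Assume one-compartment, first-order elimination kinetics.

k = ln2 / t½ = 0.693147 / 4.56 = 0.1520 h⁻¹
t = ln(C₀ / C) / k = ln(3.700 / 1.20) / 0.1520
  = ln(3.083) / 0.1520 = 1.126 / 0.1520 = 7.408 h

7.41 h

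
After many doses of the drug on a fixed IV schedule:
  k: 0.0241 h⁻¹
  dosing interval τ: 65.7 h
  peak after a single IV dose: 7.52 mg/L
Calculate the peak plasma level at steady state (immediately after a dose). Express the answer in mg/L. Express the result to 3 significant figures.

e^(−kτ) = e^(−0.02410 × 65.7) = 0.2053
Accumulation ratio R = 1 / (1 − e^(−kτ)) = 1 / (1 − 0.2053) = 1.258
Steady-state peak = C₀ × R = 7.52 × 1.258 = 9.460 mg/L

9.46 mg/L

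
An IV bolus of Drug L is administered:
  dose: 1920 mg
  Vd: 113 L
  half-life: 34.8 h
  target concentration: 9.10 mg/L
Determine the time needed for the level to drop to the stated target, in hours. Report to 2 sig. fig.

C₀ = Dose / Vd = 1920 / 113 = 16.99 mg/L
k = ln2 / t½ = 0.693147 / 34.8 = 0.01992 h⁻¹
t = ln(C₀ / C) / k = ln(16.99 / 9.10) / 0.01992
  = ln(1.867) / 0.01992 = 0.6243 / 0.01992 = 31.34 h

31 h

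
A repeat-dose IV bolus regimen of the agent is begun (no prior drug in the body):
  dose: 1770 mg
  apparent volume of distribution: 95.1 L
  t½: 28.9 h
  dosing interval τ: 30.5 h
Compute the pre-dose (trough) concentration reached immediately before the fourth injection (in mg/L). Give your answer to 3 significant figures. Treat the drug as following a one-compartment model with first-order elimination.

15.3 mg/L

C₀ per dose = Dose / Vd = 1770 / 95.1 = 18.61 mg/L
k = ln2 / t½ = 0.693147 / 28.9 = 0.02398 h⁻¹
Fraction remaining after one interval: r = e^(−kτ) = e^(−0.02398 × 30.5) = 0.4812
Before dose 4, 3 doses have been given (aged 1τ, 2τ, 3τ).
C_trough = C₀ × (r + r² + … + r^3) = C₀ × r(1−r^3)/(1−r)
        = 18.61 × 0.4812 × (1 − 0.1114) / (1 − 0.4812) = 15.34 mg/L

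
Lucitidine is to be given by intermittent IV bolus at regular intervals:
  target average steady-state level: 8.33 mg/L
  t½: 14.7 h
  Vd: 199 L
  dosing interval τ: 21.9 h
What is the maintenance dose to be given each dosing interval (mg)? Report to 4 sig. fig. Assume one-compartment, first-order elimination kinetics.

1712 mg

k = ln2 / t½ = 0.693147 / 14.7 = 0.04715 h⁻¹
CL = k × Vd = 0.04715 × 199 = 9.383 L/h
At steady state, Dose/τ = Css × CL.
Dose = Css × CL × τ = 8.33 × 9.383 × 21.9 = 1712 mg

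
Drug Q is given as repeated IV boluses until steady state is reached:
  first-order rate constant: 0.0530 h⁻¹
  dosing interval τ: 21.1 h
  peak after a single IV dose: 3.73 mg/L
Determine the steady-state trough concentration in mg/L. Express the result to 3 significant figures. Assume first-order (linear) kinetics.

e^(−kτ) = e^(−0.05300 × 21.1) = 0.3268
Accumulation ratio R = 1 / (1 − e^(−kτ)) = 1 / (1 − 0.3268) = 1.485
Steady-state trough = C₀ × R × e^(−kτ) = 3.73 × 1.485 × 0.3268 = 1.810 mg/L

1.81 mg/L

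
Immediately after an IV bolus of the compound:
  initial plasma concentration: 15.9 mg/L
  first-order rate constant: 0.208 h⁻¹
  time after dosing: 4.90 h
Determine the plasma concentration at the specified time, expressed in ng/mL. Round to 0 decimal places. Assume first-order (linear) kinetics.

5738 ng/mL

C = C₀ · e^(−k·t) = 15.90 × e^(−0.2080 × 4.90)
  = 15.90 × 0.3609 = 5.738 mg/L
Convert: 5.738 mg/L × 1000 = 5738 ng/mL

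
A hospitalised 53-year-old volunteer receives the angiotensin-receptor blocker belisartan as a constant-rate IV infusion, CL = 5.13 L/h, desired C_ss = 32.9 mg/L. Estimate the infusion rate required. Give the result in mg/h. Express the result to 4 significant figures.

At steady state, infusion rate R₀ = Css × CL = 32.9 × 5.130 = 168.8 mg/h

168.8 mg/h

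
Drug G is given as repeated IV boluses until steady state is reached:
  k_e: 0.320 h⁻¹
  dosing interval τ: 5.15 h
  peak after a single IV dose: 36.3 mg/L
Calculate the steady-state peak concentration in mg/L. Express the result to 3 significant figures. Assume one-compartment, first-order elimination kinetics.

44.9 mg/L

e^(−kτ) = e^(−0.3200 × 5.15) = 0.1924
Accumulation ratio R = 1 / (1 − e^(−kτ)) = 1 / (1 − 0.1924) = 1.238
Steady-state peak = C₀ × R = 36.3 × 1.238 = 44.94 mg/L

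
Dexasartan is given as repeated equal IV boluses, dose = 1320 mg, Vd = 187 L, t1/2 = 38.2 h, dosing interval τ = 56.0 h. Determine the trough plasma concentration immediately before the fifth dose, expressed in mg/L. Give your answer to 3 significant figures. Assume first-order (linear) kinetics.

C₀ per dose = Dose / Vd = 1320 / 187 = 7.059 mg/L
k = ln2 / t½ = 0.693147 / 38.2 = 0.01815 h⁻¹
Fraction remaining after one interval: r = e^(−kτ) = e^(−0.01815 × 56.0) = 0.3619
Before dose 5, 4 doses have been given (aged 1τ, 2τ, 3τ, 4τ).
C_trough = C₀ × (r + r² + … + r^4) = C₀ × r(1−r^4)/(1−r)
        = 7.059 × 0.3619 × (1 − 0.01715) / (1 − 0.3619) = 3.935 mg/L

3.94 mg/L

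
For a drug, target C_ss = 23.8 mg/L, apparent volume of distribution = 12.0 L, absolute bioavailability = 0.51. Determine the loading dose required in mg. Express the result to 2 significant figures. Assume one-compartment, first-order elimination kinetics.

LD = Css × Vd / F = 23.8 × 12.0 / 0.51 = 560.0 mg

560 mg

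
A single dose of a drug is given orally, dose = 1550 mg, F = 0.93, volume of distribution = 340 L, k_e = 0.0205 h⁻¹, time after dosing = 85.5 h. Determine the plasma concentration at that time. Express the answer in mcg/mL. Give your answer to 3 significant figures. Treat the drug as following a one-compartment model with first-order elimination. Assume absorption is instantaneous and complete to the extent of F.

Amount reaching circulation = F × Dose = 0.93 × 1550 = 1442 mg
C₀ = F·Dose / Vd = 1442 / 340 = 4.241 mg/L
C = C₀ · e^(−k·t) = 4.241 × e^(−0.02050 × 85.5)
  = 4.241 × 0.1733 = 0.7350 mg/L
(0.7350 mg/L = 0.7350 mcg/mL)

0.735 mcg/mL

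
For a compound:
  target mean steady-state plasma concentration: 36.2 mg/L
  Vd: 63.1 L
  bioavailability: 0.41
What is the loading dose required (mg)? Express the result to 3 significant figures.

5570 mg

LD = Css × Vd / F = 36.2 × 63.1 / 0.41 = 5571 mg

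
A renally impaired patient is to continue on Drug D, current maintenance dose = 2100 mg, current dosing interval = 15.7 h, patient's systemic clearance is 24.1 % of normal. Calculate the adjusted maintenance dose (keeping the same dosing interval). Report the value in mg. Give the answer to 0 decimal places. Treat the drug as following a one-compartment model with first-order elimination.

506 mg

To keep the same average steady-state level, dosing rate must scale with clearance.
CL ratio = 24.1 / 100 = 0.2410
New dose (same interval) = 2100 × 0.2410 = 506.1 mg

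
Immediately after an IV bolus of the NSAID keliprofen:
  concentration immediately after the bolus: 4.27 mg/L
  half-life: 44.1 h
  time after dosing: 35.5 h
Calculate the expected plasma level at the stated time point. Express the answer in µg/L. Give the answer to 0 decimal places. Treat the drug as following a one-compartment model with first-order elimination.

2444 µg/L

k = ln2 / t½ = 0.693147 / 44.1 = 0.01572 h⁻¹
C = C₀ · e^(−k·t) = 4.270 × e^(−0.01572 × 35.5)
  = 4.270 × 0.5723 = 2.444 mg/L
Convert: 2.444 mg/L × 1000 = 2444 µg/L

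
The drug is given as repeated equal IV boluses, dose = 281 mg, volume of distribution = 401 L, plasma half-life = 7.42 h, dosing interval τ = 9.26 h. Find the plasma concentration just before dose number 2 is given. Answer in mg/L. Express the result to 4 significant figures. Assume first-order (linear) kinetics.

0.2950 mg/L

C₀ per dose = Dose / Vd = 281 / 401 = 0.7007 mg/L
k = ln2 / t½ = 0.693147 / 7.42 = 0.09342 h⁻¹
Fraction remaining after one interval: r = e^(−kτ) = e^(−0.09342 × 9.26) = 0.4210
Before dose 2, 1 dose has been given (aged 1τ).
C_trough = C₀ × r = 0.7007 × 0.4210 = 0.2950 mg/L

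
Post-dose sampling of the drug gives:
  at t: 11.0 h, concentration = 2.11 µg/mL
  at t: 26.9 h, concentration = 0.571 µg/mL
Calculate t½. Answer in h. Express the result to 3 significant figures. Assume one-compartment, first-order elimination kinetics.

8.43 h

k = ln(C₁/C₂) / (t₂ − t₁) = ln(2.11/0.571) / (26.9 − 11.0)
  = 1.307 / 15.90 = 0.08220 h⁻¹
t½ = ln2 / k = 0.693147 / 0.08220 = 8.432 h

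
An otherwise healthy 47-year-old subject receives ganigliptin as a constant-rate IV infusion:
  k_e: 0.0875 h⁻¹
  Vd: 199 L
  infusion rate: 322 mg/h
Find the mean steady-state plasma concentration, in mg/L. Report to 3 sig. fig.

18.5 mg/L

CL = k × Vd = 0.08750 × 199 = 17.41 L/h
At steady state Css = R₀ / CL = 322 / 17.41 = 18.50 mg/L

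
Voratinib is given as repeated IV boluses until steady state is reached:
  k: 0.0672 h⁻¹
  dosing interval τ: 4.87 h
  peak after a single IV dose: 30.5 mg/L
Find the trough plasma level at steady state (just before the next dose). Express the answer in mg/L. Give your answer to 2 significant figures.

e^(−kτ) = e^(−0.06720 × 4.87) = 0.7209
Accumulation ratio R = 1 / (1 − e^(−kτ)) = 1 / (1 − 0.7209) = 3.583
Steady-state trough = C₀ × R × e^(−kτ) = 30.5 × 3.583 × 0.7209 = 78.78 mg/L

79 mg/L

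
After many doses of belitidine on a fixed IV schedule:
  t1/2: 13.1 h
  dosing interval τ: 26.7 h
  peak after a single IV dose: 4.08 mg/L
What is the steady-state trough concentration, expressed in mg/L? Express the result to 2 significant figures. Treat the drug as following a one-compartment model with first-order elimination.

k = ln2 / t½ = 0.693147 / 13.1 = 0.05291 h⁻¹
e^(−kτ) = e^(−0.05291 × 26.7) = 0.2435
Accumulation ratio R = 1 / (1 − e^(−kτ)) = 1 / (1 − 0.2435) = 1.322
Steady-state trough = C₀ × R × e^(−kτ) = 4.08 × 1.322 × 0.2435 = 1.313 mg/L

1.3 mg/L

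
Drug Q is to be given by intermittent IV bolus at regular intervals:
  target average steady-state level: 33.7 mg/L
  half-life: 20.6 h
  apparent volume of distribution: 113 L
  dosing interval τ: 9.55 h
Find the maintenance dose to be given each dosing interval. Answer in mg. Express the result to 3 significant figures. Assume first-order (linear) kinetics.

1220 mg

k = ln2 / t½ = 0.693147 / 20.6 = 0.03365 h⁻¹
CL = k × Vd = 0.03365 × 113 = 3.802 L/h
At steady state, Dose/τ = Css × CL.
Dose = Css × CL × τ = 33.7 × 3.802 × 9.55 = 1224 mg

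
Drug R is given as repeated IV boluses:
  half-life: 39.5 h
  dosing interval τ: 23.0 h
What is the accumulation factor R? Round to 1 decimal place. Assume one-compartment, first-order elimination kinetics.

3.0

k = ln2 / t½ = 0.693147 / 39.5 = 0.01755 h⁻¹
e^(−kτ) = e^(−0.01755 × 23.0) = 0.6679
Accumulation ratio R = 1 / (1 − e^(−kτ)) = 1 / (1 − 0.6679) = 3.011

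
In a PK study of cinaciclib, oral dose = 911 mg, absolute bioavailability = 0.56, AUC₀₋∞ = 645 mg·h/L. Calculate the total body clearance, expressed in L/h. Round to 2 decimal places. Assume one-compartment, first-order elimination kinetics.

CL = F·Dose / AUC = 0.56 × 911 / 645 = 0.7909 L/h

0.79 L/h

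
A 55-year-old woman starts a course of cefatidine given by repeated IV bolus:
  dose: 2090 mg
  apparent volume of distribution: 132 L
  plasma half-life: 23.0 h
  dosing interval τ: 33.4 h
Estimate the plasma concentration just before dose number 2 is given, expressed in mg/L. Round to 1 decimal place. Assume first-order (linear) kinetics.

C₀ per dose = Dose / Vd = 2090 / 132 = 15.83 mg/L
k = ln2 / t½ = 0.693147 / 23.0 = 0.03014 h⁻¹
Fraction remaining after one interval: r = e^(−kτ) = e^(−0.03014 × 33.4) = 0.3654
Before dose 2, 1 dose has been given (aged 1τ).
C_trough = C₀ × r = 15.83 × 0.3654 = 5.784 mg/L

5.8 mg/L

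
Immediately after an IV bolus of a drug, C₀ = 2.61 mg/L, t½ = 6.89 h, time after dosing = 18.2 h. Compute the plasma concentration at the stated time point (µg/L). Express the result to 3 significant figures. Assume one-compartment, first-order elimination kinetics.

k = ln2 / t½ = 0.693147 / 6.89 = 0.1006 h⁻¹
C = C₀ · e^(−k·t) = 2.610 × e^(−0.1006 × 18.2)
  = 2.610 × 0.1603 = 0.4184 mg/L
Convert: 0.4184 mg/L × 1000 = 418.4 µg/L

418 µg/L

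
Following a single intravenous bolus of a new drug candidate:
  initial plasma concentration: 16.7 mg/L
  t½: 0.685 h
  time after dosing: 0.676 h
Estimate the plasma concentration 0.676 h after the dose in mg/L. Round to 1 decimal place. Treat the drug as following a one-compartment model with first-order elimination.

8.4 mg/L

k = ln2 / t½ = 0.693147 / 0.685 = 1.012 h⁻¹
C = C₀ · e^(−k·t) = 16.70 × e^(−1.012 × 0.676)
  = 16.70 × 0.5045 = 8.425 mg/L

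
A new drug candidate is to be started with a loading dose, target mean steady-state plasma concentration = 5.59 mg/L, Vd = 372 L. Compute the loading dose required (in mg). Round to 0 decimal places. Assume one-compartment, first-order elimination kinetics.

LD = Css × Vd = 5.59 × 372 = 2079 mg

2079 mg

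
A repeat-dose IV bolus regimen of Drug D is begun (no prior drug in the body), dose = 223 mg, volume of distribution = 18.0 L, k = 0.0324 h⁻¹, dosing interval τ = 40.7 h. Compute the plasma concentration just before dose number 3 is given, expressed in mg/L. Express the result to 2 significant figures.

4.2 mg/L

C₀ per dose = Dose / Vd = 223 / 18.0 = 12.39 mg/L
Fraction remaining after one interval: r = e^(−kτ) = e^(−0.03240 × 40.7) = 0.2675
Before dose 3, 2 doses have been given (aged 1τ, 2τ).
C_trough = C₀ × (r + r²) = 12.39 × (0.2675 + 0.07156) = 4.201 mg/L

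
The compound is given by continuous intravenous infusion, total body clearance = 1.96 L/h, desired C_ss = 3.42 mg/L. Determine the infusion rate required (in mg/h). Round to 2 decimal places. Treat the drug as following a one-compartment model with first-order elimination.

6.70 mg/h

At steady state, infusion rate R₀ = Css × CL = 3.42 × 1.960 = 6.703 mg/h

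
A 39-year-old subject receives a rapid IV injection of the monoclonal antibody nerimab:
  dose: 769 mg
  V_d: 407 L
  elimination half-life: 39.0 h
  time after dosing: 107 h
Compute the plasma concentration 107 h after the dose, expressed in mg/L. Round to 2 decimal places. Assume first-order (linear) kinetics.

0.28 mg/L

C₀ = Dose / Vd = 769.0 / 407 = 1.889 mg/L
k = ln2 / t½ = 0.693147 / 39.0 = 0.01777 h⁻¹
C = C₀ · e^(−k·t) = 1.889 × e^(−0.01777 × 107)
  = 1.889 × 0.1494 = 0.2822 mg/L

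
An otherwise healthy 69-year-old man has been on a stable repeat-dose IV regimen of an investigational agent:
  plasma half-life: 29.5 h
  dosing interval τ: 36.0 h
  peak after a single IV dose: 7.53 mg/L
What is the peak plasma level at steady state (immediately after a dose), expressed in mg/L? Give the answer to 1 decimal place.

k = ln2 / t½ = 0.693147 / 29.5 = 0.02350 h⁻¹
e^(−kτ) = e^(−0.02350 × 36.0) = 0.4291
Accumulation ratio R = 1 / (1 − e^(−kτ)) = 1 / (1 − 0.4291) = 1.752
Steady-state peak = C₀ × R = 7.53 × 1.752 = 13.19 mg/L

13.2 mg/L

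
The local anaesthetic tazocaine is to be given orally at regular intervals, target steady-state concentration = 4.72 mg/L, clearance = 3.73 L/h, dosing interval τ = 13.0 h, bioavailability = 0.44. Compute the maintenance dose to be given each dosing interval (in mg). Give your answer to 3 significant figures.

At steady state, F × (Dose/τ) = Css × CL.
Dose = Css × CL × τ / F = 4.72 × 3.730 × 13.0 / 0.44 = 520.2 mg

520 mg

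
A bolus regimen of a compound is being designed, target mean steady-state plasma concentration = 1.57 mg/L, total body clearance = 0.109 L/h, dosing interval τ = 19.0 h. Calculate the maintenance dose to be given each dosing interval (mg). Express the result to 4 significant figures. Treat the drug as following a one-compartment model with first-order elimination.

3.251 mg

At steady state, Dose/τ = Css × CL.
Dose = Css × CL × τ = 1.57 × 0.1090 × 19.0 = 3.251 mg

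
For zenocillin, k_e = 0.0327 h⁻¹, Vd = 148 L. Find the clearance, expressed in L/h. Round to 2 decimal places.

4.84 L/h

CL = k × Vd = 0.0327 × 148 = 4.840 L/h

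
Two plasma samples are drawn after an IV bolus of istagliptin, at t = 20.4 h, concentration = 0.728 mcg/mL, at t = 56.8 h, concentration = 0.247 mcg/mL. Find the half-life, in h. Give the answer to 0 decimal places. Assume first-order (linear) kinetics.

k = ln(C₁/C₂) / (t₂ − t₁) = ln(0.728/0.247) / (56.8 − 20.4)
  = 1.081 / 36.40 = 0.02970 h⁻¹
t½ = ln2 / k = 0.693147 / 0.02970 = 23.34 h

23 h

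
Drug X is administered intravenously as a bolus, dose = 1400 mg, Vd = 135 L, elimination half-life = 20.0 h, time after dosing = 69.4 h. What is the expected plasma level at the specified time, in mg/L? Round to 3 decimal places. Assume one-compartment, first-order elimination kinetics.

C₀ = Dose / Vd = 1400 / 135 = 10.37 mg/L
k = ln2 / t½ = 0.693147 / 20.0 = 0.03466 h⁻¹
C = C₀ · e^(−k·t) = 10.37 × e^(−0.03466 × 69.4)
  = 10.37 × 0.09023 = 0.9357 mg/L

0.936 mg/L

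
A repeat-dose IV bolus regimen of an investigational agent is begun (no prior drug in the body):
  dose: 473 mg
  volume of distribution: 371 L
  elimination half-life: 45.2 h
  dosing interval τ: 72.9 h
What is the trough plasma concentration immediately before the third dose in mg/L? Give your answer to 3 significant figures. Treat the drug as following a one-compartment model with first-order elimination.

C₀ per dose = Dose / Vd = 473 / 371 = 1.275 mg/L
k = ln2 / t½ = 0.693147 / 45.2 = 0.01534 h⁻¹
Fraction remaining after one interval: r = e^(−kτ) = e^(−0.01534 × 72.9) = 0.3268
Before dose 3, 2 doses have been given (aged 1τ, 2τ).
C_trough = C₀ × (r + r²) = 1.275 × (0.3268 + 0.1068) = 0.5528 mg/L

0.553 mg/L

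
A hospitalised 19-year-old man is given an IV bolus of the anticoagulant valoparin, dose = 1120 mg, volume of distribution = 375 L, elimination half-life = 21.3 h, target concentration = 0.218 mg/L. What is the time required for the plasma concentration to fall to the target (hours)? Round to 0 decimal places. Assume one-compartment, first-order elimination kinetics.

80 h

C₀ = Dose / Vd = 1120 / 375 = 2.987 mg/L
k = ln2 / t½ = 0.693147 / 21.3 = 0.03254 h⁻¹
t = ln(C₀ / C) / k = ln(2.987 / 0.218) / 0.03254
  = ln(13.70) / 0.03254 = 2.617 / 0.03254 = 80.42 h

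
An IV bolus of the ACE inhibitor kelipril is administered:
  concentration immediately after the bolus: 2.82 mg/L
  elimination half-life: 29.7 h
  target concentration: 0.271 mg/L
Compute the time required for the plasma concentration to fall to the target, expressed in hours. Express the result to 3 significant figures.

100 h

k = ln2 / t½ = 0.693147 / 29.7 = 0.02334 h⁻¹
t = ln(C₀ / C) / k = ln(2.820 / 0.271) / 0.02334
  = ln(10.41) / 0.02334 = 2.343 / 0.02334 = 100.4 h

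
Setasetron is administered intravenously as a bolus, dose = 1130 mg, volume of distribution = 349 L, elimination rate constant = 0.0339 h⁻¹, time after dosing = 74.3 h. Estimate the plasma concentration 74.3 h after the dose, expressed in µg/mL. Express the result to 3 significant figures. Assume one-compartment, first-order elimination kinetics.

0.261 µg/mL

C₀ = Dose / Vd = 1130 / 349 = 3.238 mg/L
C = C₀ · e^(−k·t) = 3.238 × e^(−0.03390 × 74.3)
  = 3.238 × 0.08056 = 0.2609 mg/L
(0.2609 mg/L = 0.2609 µg/mL)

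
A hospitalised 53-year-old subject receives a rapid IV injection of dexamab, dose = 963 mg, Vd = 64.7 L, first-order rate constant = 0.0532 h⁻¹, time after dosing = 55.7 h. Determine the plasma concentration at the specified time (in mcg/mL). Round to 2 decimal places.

C₀ = Dose / Vd = 963.0 / 64.7 = 14.88 mg/L
C = C₀ · e^(−k·t) = 14.88 × e^(−0.05320 × 55.7)
  = 14.88 × 0.05165 = 0.7686 mg/L
(0.7686 mg/L = 0.7686 mcg/mL)

0.77 mcg/mL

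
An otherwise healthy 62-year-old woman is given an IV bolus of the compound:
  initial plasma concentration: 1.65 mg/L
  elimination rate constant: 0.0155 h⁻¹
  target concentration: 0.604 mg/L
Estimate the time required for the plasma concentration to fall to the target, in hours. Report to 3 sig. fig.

t = ln(C₀ / C) / k = ln(1.650 / 0.604) / 0.01550
  = ln(2.732) / 0.01550 = 1.005 / 0.01550 = 64.84 h

64.8 h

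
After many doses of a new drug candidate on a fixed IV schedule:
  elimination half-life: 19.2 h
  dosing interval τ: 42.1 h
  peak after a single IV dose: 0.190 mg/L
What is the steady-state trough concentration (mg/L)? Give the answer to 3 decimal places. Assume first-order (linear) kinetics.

0.053 mg/L

k = ln2 / t½ = 0.693147 / 19.2 = 0.03610 h⁻¹
e^(−kτ) = e^(−0.03610 × 42.1) = 0.2188
Accumulation ratio R = 1 / (1 − e^(−kτ)) = 1 / (1 − 0.2188) = 1.280
Steady-state trough = C₀ × R × e^(−kτ) = 0.190 × 1.280 × 0.2188 = 0.05321 mg/L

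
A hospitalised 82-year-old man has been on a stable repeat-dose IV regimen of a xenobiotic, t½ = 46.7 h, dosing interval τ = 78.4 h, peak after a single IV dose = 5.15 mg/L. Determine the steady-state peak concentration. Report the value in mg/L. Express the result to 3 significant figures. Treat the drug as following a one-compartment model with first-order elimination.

k = ln2 / t½ = 0.693147 / 46.7 = 0.01484 h⁻¹
e^(−kτ) = e^(−0.01484 × 78.4) = 0.3124
Accumulation ratio R = 1 / (1 − e^(−kτ)) = 1 / (1 − 0.3124) = 1.454
Steady-state peak = C₀ × R = 5.15 × 1.454 = 7.488 mg/L

7.49 mg/L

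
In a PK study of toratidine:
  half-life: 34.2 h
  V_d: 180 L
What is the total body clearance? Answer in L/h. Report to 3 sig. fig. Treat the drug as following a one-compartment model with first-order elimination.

k = ln2 / t½ = 0.693147 / 34.2 = 0.02027 h⁻¹
CL = k × Vd = 0.02027 × 180 = 3.649 L/h

3.65 L/h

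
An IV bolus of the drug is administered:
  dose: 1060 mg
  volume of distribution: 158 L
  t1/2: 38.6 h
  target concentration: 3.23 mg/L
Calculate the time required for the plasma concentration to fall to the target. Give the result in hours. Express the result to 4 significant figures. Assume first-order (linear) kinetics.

40.70 h

C₀ = Dose / Vd = 1060 / 158 = 6.709 mg/L
k = ln2 / t½ = 0.693147 / 38.6 = 0.01796 h⁻¹
t = ln(C₀ / C) / k = ln(6.709 / 3.23) / 0.01796
  = ln(2.077) / 0.01796 = 0.7309 / 0.01796 = 40.70 h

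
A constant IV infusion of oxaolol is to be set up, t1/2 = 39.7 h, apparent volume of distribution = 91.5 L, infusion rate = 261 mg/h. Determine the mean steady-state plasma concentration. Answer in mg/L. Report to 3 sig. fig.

k = ln2 / t½ = 0.693147 / 39.7 = 0.01746 h⁻¹
CL = k × Vd = 0.01746 × 91.5 = 1.598 L/h
At steady state Css = R₀ / CL = 261 / 1.598 = 163.3 mg/L

163 mg/L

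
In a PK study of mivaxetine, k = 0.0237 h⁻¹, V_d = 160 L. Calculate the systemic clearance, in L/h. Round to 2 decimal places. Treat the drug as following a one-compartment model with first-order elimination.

CL = k × Vd = 0.0237 × 160 = 3.792 L/h

3.79 L/h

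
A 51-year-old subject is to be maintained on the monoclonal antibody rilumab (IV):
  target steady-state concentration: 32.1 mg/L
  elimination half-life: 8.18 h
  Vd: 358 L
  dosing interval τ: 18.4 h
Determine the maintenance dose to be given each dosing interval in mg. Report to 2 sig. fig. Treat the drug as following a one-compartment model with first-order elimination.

k = ln2 / t½ = 0.693147 / 8.18 = 0.08474 h⁻¹
CL = k × Vd = 0.08474 × 358 = 30.34 L/h
At steady state, Dose/τ = Css × CL.
Dose = Css × CL × τ = 32.1 × 30.34 × 18.4 = 17920 mg

18000 mg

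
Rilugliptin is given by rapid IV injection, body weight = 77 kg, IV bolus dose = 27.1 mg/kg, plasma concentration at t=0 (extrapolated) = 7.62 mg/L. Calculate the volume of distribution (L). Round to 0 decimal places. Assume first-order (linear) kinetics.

Dose = 27.1 × 77 = 2087 mg
Vd = Dose / C₀ = 2087 / 7.62 = 273.9 L

274 L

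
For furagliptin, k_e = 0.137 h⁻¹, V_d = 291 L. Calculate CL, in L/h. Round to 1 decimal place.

CL = k × Vd = 0.137 × 291 = 39.87 L/h

39.9 L/h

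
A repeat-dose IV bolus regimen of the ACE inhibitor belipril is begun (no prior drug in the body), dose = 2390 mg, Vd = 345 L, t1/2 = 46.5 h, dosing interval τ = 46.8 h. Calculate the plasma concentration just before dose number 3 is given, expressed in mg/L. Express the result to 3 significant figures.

5.16 mg/L

C₀ per dose = Dose / Vd = 2390 / 345 = 6.928 mg/L
k = ln2 / t½ = 0.693147 / 46.5 = 0.01491 h⁻¹
Fraction remaining after one interval: r = e^(−kτ) = e^(−0.01491 × 46.8) = 0.4977
Before dose 3, 2 doses have been given (aged 1τ, 2τ).
C_trough = C₀ × (r + r²) = 6.928 × (0.4977 + 0.2477) = 5.164 mg/L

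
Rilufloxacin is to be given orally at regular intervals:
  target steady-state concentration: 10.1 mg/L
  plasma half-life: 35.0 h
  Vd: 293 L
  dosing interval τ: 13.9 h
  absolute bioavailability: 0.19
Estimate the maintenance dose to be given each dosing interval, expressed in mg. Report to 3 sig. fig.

k = ln2 / t½ = 0.693147 / 35.0 = 0.01980 h⁻¹
CL = k × Vd = 0.01980 × 293 = 5.801 L/h
At steady state, F × (Dose/τ) = Css × CL.
Dose = Css × CL × τ / F = 10.1 × 5.801 × 13.9 / 0.19 = 4286 mg

4290 mg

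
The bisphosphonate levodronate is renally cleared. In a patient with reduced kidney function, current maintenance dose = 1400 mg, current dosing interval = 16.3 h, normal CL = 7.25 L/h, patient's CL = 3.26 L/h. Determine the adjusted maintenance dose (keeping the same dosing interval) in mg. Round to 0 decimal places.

To keep the same average steady-state level, dosing rate must scale with clearance.
CL ratio = 3.26 / 7.25 = 0.4497
New dose (same interval) = 1400 × 0.4497 = 629.6 mg

630 mg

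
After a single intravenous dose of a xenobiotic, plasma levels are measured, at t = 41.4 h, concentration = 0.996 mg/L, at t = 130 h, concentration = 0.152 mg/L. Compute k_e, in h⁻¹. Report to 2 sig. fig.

k = ln(C₁/C₂) / (t₂ − t₁) = ln(0.996/0.152) / (130 − 41.4)
  = 1.880 / 88.60 = 0.02122 h⁻¹

0.021 h⁻¹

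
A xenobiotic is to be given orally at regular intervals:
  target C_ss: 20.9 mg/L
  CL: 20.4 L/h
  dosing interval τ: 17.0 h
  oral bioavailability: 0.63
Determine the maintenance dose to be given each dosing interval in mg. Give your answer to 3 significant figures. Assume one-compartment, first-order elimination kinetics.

11500 mg

At steady state, F × (Dose/τ) = Css × CL.
Dose = Css × CL × τ / F = 20.9 × 20.40 × 17.0 / 0.63 = 11500 mg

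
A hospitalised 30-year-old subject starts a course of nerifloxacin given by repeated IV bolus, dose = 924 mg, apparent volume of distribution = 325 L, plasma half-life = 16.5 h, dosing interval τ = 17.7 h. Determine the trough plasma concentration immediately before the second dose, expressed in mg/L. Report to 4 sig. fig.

C₀ per dose = Dose / Vd = 924 / 325 = 2.843 mg/L
k = ln2 / t½ = 0.693147 / 16.5 = 0.04201 h⁻¹
Fraction remaining after one interval: r = e^(−kτ) = e^(−0.04201 × 17.7) = 0.4754
Before dose 2, 1 dose has been given (aged 1τ).
C_trough = C₀ × r = 2.843 × 0.4754 = 1.352 mg/L

1.352 mg/L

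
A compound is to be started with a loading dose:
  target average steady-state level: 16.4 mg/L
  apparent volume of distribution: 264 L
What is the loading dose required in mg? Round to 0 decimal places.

4330 mg

LD = Css × Vd = 16.4 × 264 = 4330 mg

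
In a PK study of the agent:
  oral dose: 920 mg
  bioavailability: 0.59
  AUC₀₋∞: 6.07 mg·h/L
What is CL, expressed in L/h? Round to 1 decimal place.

CL = F·Dose / AUC = 0.59 × 920 / 6.07 = 89.42 L/h

89.4 L/h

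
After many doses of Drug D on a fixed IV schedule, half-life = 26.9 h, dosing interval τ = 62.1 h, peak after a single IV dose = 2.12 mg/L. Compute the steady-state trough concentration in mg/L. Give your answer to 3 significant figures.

0.536 mg/L

k = ln2 / t½ = 0.693147 / 26.9 = 0.02577 h⁻¹
e^(−kτ) = e^(−0.02577 × 62.1) = 0.2018
Accumulation ratio R = 1 / (1 − e^(−kτ)) = 1 / (1 − 0.2018) = 1.253
Steady-state trough = C₀ × R × e^(−kτ) = 2.12 × 1.253 × 0.2018 = 0.5361 mg/L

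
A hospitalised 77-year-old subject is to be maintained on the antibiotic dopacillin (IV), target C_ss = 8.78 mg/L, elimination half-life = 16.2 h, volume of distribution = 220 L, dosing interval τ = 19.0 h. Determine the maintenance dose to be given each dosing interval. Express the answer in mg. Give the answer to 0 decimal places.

k = ln2 / t½ = 0.693147 / 16.2 = 0.04279 h⁻¹
CL = k × Vd = 0.04279 × 220 = 9.414 L/h
At steady state, Dose/τ = Css × CL.
Dose = Css × CL × τ = 8.78 × 9.414 × 19.0 = 1570 mg

1570 mg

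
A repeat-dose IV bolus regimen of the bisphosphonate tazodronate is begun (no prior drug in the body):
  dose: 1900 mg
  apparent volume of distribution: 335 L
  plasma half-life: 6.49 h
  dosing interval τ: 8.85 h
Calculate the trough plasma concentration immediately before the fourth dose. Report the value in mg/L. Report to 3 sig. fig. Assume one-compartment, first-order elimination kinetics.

3.39 mg/L

C₀ per dose = Dose / Vd = 1900 / 335 = 5.672 mg/L
k = ln2 / t½ = 0.693147 / 6.49 = 0.1068 h⁻¹
Fraction remaining after one interval: r = e^(−kτ) = e^(−0.1068 × 8.85) = 0.3886
Before dose 4, 3 doses have been given (aged 1τ, 2τ, 3τ).
C_trough = C₀ × (r + r² + … + r^3) = C₀ × r(1−r^3)/(1−r)
        = 5.672 × 0.3886 × (1 − 0.05868) / (1 − 0.3886) = 3.394 mg/L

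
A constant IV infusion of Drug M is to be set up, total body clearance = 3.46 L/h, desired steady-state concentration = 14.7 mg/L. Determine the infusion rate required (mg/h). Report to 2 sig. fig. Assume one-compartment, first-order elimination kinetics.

At steady state, infusion rate R₀ = Css × CL = 14.7 × 3.460 = 50.86 mg/h

51 mg/h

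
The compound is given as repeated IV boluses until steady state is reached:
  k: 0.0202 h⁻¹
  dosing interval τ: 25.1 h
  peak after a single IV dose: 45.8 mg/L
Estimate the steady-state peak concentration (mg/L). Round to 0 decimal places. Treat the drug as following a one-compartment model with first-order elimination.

e^(−kτ) = e^(−0.02020 × 25.1) = 0.6023
Accumulation ratio R = 1 / (1 − e^(−kτ)) = 1 / (1 − 0.6023) = 2.514
Steady-state peak = C₀ × R = 45.8 × 2.514 = 115.1 mg/L

115 mg/L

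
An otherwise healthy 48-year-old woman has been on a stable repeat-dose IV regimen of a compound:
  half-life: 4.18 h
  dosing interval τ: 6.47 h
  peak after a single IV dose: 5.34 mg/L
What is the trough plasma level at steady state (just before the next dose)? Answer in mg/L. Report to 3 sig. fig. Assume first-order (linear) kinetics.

k = ln2 / t½ = 0.693147 / 4.18 = 0.1658 h⁻¹
e^(−kτ) = e^(−0.1658 × 6.47) = 0.3421
Accumulation ratio R = 1 / (1 − e^(−kτ)) = 1 / (1 − 0.3421) = 1.520
Steady-state trough = C₀ × R × e^(−kτ) = 5.34 × 1.520 × 0.3421 = 2.777 mg/L

2.78 mg/L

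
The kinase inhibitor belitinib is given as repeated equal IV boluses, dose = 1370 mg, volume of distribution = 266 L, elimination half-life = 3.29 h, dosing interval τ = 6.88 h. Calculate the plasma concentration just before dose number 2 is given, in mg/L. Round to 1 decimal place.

1.2 mg/L

C₀ per dose = Dose / Vd = 1370 / 266 = 5.150 mg/L
k = ln2 / t½ = 0.693147 / 3.29 = 0.2107 h⁻¹
Fraction remaining after one interval: r = e^(−kτ) = e^(−0.2107 × 6.88) = 0.2347
Before dose 2, 1 dose has been given (aged 1τ).
C_trough = C₀ × r = 5.150 × 0.2347 = 1.209 mg/L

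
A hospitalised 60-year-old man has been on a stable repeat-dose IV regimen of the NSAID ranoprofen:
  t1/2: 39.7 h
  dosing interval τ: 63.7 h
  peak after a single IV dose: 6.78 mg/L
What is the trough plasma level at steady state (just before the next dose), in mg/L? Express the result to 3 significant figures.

3.32 mg/L

k = ln2 / t½ = 0.693147 / 39.7 = 0.01746 h⁻¹
e^(−kτ) = e^(−0.01746 × 63.7) = 0.3288
Accumulation ratio R = 1 / (1 − e^(−kτ)) = 1 / (1 − 0.3288) = 1.490
Steady-state trough = C₀ × R × e^(−kτ) = 6.78 × 1.490 × 0.3288 = 3.322 mg/L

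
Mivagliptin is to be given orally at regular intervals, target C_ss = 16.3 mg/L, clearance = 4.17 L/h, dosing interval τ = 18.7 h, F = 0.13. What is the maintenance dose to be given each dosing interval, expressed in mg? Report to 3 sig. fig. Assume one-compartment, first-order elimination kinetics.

At steady state, F × (Dose/τ) = Css × CL.
Dose = Css × CL × τ / F = 16.3 × 4.170 × 18.7 / 0.13 = 9777 mg

9780 mg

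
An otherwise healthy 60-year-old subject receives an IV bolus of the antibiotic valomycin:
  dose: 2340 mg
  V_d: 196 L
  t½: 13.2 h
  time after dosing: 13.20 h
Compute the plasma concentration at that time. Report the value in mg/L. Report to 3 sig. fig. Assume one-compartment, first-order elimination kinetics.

C₀ = Dose / Vd = 2340 / 196 = 11.94 mg/L
k = ln2 / t½ = 0.693147 / 13.2 = 0.05251 h⁻¹
t / t½ = 13.20 / 13.2 = 1 half-lives
C = C₀ × (1/2)^1 = 11.94 × 0.5000 = 5.970 mg/L

5.97 mg/L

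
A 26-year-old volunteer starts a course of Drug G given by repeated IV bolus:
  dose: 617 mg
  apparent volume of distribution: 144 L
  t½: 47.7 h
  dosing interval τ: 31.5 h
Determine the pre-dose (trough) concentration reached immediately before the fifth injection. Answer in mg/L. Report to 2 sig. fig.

6.2 mg/L

C₀ per dose = Dose / Vd = 617 / 144 = 4.285 mg/L
k = ln2 / t½ = 0.693147 / 47.7 = 0.01453 h⁻¹
Fraction remaining after one interval: r = e^(−kτ) = e^(−0.01453 × 31.5) = 0.6327
Before dose 5, 4 doses have been given (aged 1τ, 2τ, 3τ, 4τ).
C_trough = C₀ × (r + r² + … + r^4) = C₀ × r(1−r^4)/(1−r)
        = 4.285 × 0.6327 × (1 − 0.1602) / (1 − 0.6327) = 6.199 mg/L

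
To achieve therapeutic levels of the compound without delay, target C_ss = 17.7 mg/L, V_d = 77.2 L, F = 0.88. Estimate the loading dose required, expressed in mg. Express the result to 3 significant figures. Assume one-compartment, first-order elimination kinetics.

LD = Css × Vd / F = 17.7 × 77.2 / 0.88 = 1553 mg

1550 mg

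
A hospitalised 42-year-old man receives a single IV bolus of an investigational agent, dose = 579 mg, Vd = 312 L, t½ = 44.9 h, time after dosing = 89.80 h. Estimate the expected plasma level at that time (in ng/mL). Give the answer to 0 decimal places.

C₀ = Dose / Vd = 579.0 / 312 = 1.856 mg/L
k = ln2 / t½ = 0.693147 / 44.9 = 0.01544 h⁻¹
t / t½ = 89.80 / 44.9 = 2 half-lives
C = C₀ × (1/2)^2 = 1.856 × 0.2500 = 0.4640 mg/L
Convert: 0.4640 mg/L × 1000 = 464.0 ng/mL

464 ng/mL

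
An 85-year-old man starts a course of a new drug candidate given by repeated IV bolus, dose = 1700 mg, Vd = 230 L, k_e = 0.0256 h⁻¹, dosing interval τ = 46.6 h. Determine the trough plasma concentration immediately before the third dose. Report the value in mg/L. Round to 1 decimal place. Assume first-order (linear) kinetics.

2.9 mg/L

C₀ per dose = Dose / Vd = 1700 / 230 = 7.391 mg/L
Fraction remaining after one interval: r = e^(−kτ) = e^(−0.02560 × 46.6) = 0.3033
Before dose 3, 2 doses have been given (aged 1τ, 2τ).
C_trough = C₀ × (r + r²) = 7.391 × (0.3033 + 0.09199) = 2.922 mg/L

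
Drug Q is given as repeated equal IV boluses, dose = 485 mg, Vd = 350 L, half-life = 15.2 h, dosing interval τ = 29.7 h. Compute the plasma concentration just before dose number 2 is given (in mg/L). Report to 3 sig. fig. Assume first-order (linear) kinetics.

0.358 mg/L

C₀ per dose = Dose / Vd = 485 / 350 = 1.386 mg/L
k = ln2 / t½ = 0.693147 / 15.2 = 0.04560 h⁻¹
Fraction remaining after one interval: r = e^(−kτ) = e^(−0.04560 × 29.7) = 0.2581
Before dose 2, 1 dose has been given (aged 1τ).
C_trough = C₀ × r = 1.386 × 0.2581 = 0.3577 mg/L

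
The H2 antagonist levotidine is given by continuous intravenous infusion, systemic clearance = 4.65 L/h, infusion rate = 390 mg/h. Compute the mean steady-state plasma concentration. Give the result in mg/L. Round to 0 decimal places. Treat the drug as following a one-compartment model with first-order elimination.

At steady state Css = R₀ / CL = 390 / 4.650 = 83.87 mg/L

84 mg/L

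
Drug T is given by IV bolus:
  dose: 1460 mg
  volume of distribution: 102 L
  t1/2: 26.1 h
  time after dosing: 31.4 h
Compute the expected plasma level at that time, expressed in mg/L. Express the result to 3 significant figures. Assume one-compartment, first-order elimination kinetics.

6.22 mg/L

C₀ = Dose / Vd = 1460 / 102 = 14.31 mg/L
k = ln2 / t½ = 0.693147 / 26.1 = 0.02656 h⁻¹
C = C₀ · e^(−k·t) = 14.31 × e^(−0.02656 × 31.4)
  = 14.31 × 0.4343 = 6.215 mg/L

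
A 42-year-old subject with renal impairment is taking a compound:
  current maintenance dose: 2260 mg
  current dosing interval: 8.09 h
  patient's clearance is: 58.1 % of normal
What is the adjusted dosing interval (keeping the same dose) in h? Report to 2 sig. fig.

To keep the same average steady-state level, dosing rate must scale with clearance.
CL ratio = 58.1 / 100 = 0.5810
New interval (same dose) = 8.09 / 0.5810 = 13.92 h

14 h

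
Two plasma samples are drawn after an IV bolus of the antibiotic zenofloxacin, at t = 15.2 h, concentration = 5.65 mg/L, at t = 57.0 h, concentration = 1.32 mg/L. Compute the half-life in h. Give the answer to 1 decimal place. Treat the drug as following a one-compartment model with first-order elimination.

k = ln(C₁/C₂) / (t₂ − t₁) = ln(5.65/1.32) / (57.0 − 15.2)
  = 1.454 / 41.80 = 0.03478 h⁻¹
t½ = ln2 / k = 0.693147 / 0.03478 = 19.93 h

19.9 h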